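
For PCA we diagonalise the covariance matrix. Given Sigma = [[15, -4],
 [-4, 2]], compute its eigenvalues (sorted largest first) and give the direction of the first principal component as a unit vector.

Step 1 — characteristic polynomial of 2×2 Sigma:
  det(Sigma - λI) = λ² - trace · λ + det = 0.
  trace = 15 + 2 = 17, det = 15·2 - (-4)² = 14.
Step 2 — discriminant:
  Δ = trace² - 4·det = 289 - 56 = 233.
Step 3 — eigenvalues:
  λ = (trace ± √Δ)/2 = (17 ± 15.2643)/2,
  λ_1 = 16.1322,  λ_2 = 0.8678.

Step 4 — unit eigenvector for λ_1: solve (Sigma - λ_1 I)v = 0. First row:
  (15 - 16.1322)·v_x + (-4)·v_y = 0, i.e. (-1.1322)·v_x + (-4)·v_y = 0,
  so v ∝ (b, λ_1 - a) = (-4, 1.1322); multiply by -1 so the first entry is positive: u = (4, -1.1322).
  ||u|| = √((4)² + (-1.1322)²) = √(17.2818) ≈ 4.1571,
  v_1 = u/||u|| ≈ (0.9622, -0.2723) (||v_1|| = 1).

λ_1 = 16.1322,  λ_2 = 0.8678;  v_1 ≈ (0.9622, -0.2723)


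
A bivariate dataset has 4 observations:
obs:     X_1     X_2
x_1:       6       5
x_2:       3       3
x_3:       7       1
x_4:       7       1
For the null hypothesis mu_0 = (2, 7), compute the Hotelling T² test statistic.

Step 1 — sample mean vector:
  mean(X_1) = (6 + 3 + 7 + 7) / 4 = 23/4 = 5.75
  mean(X_2) = (5 + 3 + 1 + 1) / 4 = 10/4 = 2.5
  x̄ = (5.75, 2.5),  deviation x̄ - mu_0 = (5.75, 2.5) - (2, 7) = (3.75, -4.5).

Step 2 — sample covariance matrix, S[i,j] = (1/(n-1)) · Σ_k (x_{k,i} - mean_i) · (x_{k,j} - mean_j), divisor n-1 = 3:
  S[X_1,X_1] = ((0.25)·(0.25) + (-2.75)·(-2.75) + (1.25)·(1.25) + (1.25)·(1.25)) / 3 = 10.75/3 = 3.5833
  S[X_1,X_2] = ((0.25)·(2.5) + (-2.75)·(0.5) + (1.25)·(-1.5) + (1.25)·(-1.5)) / 3 = -4.5/3 = -1.5
  S[X_2,X_2] = ((2.5)·(2.5) + (0.5)·(0.5) + (-1.5)·(-1.5) + (-1.5)·(-1.5)) / 3 = 11/3 = 3.6667
  S = [[3.5833, -1.5],
 [-1.5, 3.6667]].

Step 3 — invert S. det(S) = 3.5833·3.6667 - (-1.5)² = 10.8889.
  S^{-1} = (1/det) · [[d, -b], [-b, a]] = [[0.3367, 0.1378],
 [0.1378, 0.3291]].

Step 4 — quadratic form (x̄ - mu_0)^T · S^{-1} · (x̄ - mu_0):
  S^{-1} · (x̄ - mu_0) = (0.6429, -0.9643),
  (x̄ - mu_0)^T · [...] = (3.75)·(0.6429) + (-4.5)·(-0.9643) = 6.75.

Step 5 — scale by n: T² = 4 · 6.75 = 27.

T² ≈ 27


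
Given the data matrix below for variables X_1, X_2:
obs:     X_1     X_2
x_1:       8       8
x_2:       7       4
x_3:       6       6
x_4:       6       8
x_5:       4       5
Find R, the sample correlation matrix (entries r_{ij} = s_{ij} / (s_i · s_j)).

Step 1 — column means:
  mean(X_1) = (8 + 7 + 6 + 6 + 4) / 5 = 31/5 = 6.2
  mean(X_2) = (8 + 4 + 6 + 8 + 5) / 5 = 31/5 = 6.2

Step 2 — sample variances and covariances s[i,j] = (1/(n-1)) · Σ_k (x_{k,i} - mean_i) · (x_{k,j} - mean_j), with n-1 = 4:
  s[X_1,X_1] = ((1.8)·(1.8) + (0.8)·(0.8) + (-0.2)·(-0.2) + (-0.2)·(-0.2) + (-2.2)·(-2.2)) / 4 = 8.8/4 = 2.2
  s[X_1,X_2] = ((1.8)·(1.8) + (0.8)·(-2.2) + (-0.2)·(-0.2) + (-0.2)·(1.8) + (-2.2)·(-1.2)) / 4 = 3.8/4 = 0.95
  s[X_2,X_2] = ((1.8)·(1.8) + (-2.2)·(-2.2) + (-0.2)·(-0.2) + (1.8)·(1.8) + (-1.2)·(-1.2)) / 4 = 12.8/4 = 3.2
  Sample standard deviations s_i = √(s[i,i]):
  s(X_1) = √(2.2) = 1.4832
  s(X_2) = √(3.2) = 1.7889

Step 3 — r_{ij} = s_{ij} / (s_i · s_j):
  r[X_1,X_1] = 1 (diagonal).
  r[X_1,X_2] = 0.95 / (1.4832 · 1.7889) = 0.95 / 2.6533 = 0.358
  r[X_2,X_2] = 1 (diagonal).

R is symmetric with unit diagonal. Assembling:

R = [[1, 0.358],
 [0.358, 1]]


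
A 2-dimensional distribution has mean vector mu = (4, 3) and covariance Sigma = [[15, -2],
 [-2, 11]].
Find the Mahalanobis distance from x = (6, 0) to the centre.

Step 1 — centre the observation: (x - mu) = (2, -3).

Step 2 — invert Sigma. det(Sigma) = 15·11 - (-2)² = 161.
  Sigma^{-1} = (1/det) · [[d, -b], [-b, a]] = [[0.0683, 0.0124],
 [0.0124, 0.0932]].

Step 3 — form the quadratic (x - mu)^T · Sigma^{-1} · (x - mu):
  Sigma^{-1} · (x - mu) = (0.0994, -0.2547).
  (x - mu)^T · [Sigma^{-1} · (x - mu)] = (2)·(0.0994) + (-3)·(-0.2547) = 0.9627.

Step 4 — take square root: d = √(0.9627) ≈ 0.9812.

d(x, mu) = √(0.9627) ≈ 0.9812


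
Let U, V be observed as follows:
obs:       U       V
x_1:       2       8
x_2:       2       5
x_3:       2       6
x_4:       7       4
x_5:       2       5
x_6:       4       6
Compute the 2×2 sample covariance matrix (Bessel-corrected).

Step 1 — column means:
  mean(U) = (2 + 2 + 2 + 7 + 2 + 4) / 6 = 19/6 = 3.1667
  mean(V) = (8 + 5 + 6 + 4 + 5 + 6) / 6 = 34/6 = 5.6667

Step 2 — sample covariance S[i,j] = (1/(n-1)) · Σ_k (x_{k,i} - mean_i) · (x_{k,j} - mean_j), with n-1 = 5.
  S[U,U] = ((-1.1667)·(-1.1667) + (-1.1667)·(-1.1667) + (-1.1667)·(-1.1667) + (3.8333)·(3.8333) + (-1.1667)·(-1.1667) + (0.8333)·(0.8333)) / 5 = 20.8333/5 = 4.1667
  S[U,V] = ((-1.1667)·(2.3333) + (-1.1667)·(-0.6667) + (-1.1667)·(0.3333) + (3.8333)·(-1.6667) + (-1.1667)·(-0.6667) + (0.8333)·(0.3333)) / 5 = -7.6667/5 = -1.5333
  S[V,V] = ((2.3333)·(2.3333) + (-0.6667)·(-0.6667) + (0.3333)·(0.3333) + (-1.6667)·(-1.6667) + (-0.6667)·(-0.6667) + (0.3333)·(0.3333)) / 5 = 9.3333/5 = 1.8667

S is symmetric (S[j,i] = S[i,j]). Assembling:

S = [[4.1667, -1.5333],
 [-1.5333, 1.8667]]


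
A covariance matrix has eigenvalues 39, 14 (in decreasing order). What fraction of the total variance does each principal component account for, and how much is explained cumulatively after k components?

Step 1 — total variance = trace(Sigma) = Σ λ_i = 39 + 14 = 53.

Step 2 — fraction explained by component i = λ_i / Σ λ:
  PC1: 39/53 = 0.7358
  PC2: 14/53 = 0.2642

Step 3 — cumulative fraction after k components = (λ_1 + ... + λ_k) / Σ λ:
  k = 1: 39/53 = 0.7358
  k = 2: (39 + 14)/53 = 53/53 = 1

Summary (fraction, with percent):

explained: PC1 0.7358 (73.58%), PC2 0.2642 (26.42%);  cumulative: 0.7358, 1


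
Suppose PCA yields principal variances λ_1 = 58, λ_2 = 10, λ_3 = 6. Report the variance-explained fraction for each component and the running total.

Step 1 — total variance = trace(Sigma) = Σ λ_i = 58 + 10 + 6 = 74.

Step 2 — fraction explained by component i = λ_i / Σ λ:
  PC1: 58/74 = 0.7838
  PC2: 10/74 = 0.1351
  PC3: 6/74 = 0.0811

Step 3 — cumulative fraction after k components = (λ_1 + ... + λ_k) / Σ λ:
  k = 1: 58/74 = 0.7838
  k = 2: (58 + 10)/74 = 68/74 = 0.9189
  k = 3: (58 + 10 + 6)/74 = 74/74 = 1

Summary (fraction, with percent):

explained: PC1 0.7838 (78.38%), PC2 0.1351 (13.51%), PC3 0.0811 (8.11%);  cumulative: 0.7838, 0.9189, 1


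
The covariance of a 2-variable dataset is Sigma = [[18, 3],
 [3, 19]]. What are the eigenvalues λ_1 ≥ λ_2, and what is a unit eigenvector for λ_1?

Step 1 — characteristic polynomial of 2×2 Sigma:
  det(Sigma - λI) = λ² - trace · λ + det = 0.
  trace = 18 + 19 = 37, det = 18·19 - (3)² = 333.
Step 2 — discriminant:
  Δ = trace² - 4·det = 1369 - 1332 = 37.
Step 3 — eigenvalues:
  λ = (trace ± √Δ)/2 = (37 ± 6.0828)/2,
  λ_1 = 21.5414,  λ_2 = 15.4586.

Step 4 — unit eigenvector for λ_1: solve (Sigma - λ_1 I)v = 0. First row:
  (18 - 21.5414)·v_x + (3)·v_y = 0, i.e. (-3.5414)·v_x + (3)·v_y = 0,
  so v ∝ (b, λ_1 - a) = (3, 3.5414) = u.
  ||u|| = √((3)² + (3.5414)²) = √(21.5414) ≈ 4.6413,
  v_1 = u/||u|| ≈ (0.6464, 0.763) (||v_1|| = 1).

λ_1 = 21.5414,  λ_2 = 15.4586;  v_1 ≈ (0.6464, 0.763)


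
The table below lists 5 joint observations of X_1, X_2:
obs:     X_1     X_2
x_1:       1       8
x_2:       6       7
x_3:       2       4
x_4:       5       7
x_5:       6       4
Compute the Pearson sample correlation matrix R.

Step 1 — column means:
  mean(X_1) = (1 + 6 + 2 + 5 + 6) / 5 = 20/5 = 4
  mean(X_2) = (8 + 7 + 4 + 7 + 4) / 5 = 30/5 = 6

Step 2 — sample variances and covariances s[i,j] = (1/(n-1)) · Σ_k (x_{k,i} - mean_i) · (x_{k,j} - mean_j), with n-1 = 4:
  s[X_1,X_1] = ((-3)·(-3) + (2)·(2) + (-2)·(-2) + (1)·(1) + (2)·(2)) / 4 = 22/4 = 5.5
  s[X_1,X_2] = ((-3)·(2) + (2)·(1) + (-2)·(-2) + (1)·(1) + (2)·(-2)) / 4 = -3/4 = -0.75
  s[X_2,X_2] = ((2)·(2) + (1)·(1) + (-2)·(-2) + (1)·(1) + (-2)·(-2)) / 4 = 14/4 = 3.5
  Sample standard deviations s_i = √(s[i,i]):
  s(X_1) = √(5.5) = 2.3452
  s(X_2) = √(3.5) = 1.8708

Step 3 — r_{ij} = s_{ij} / (s_i · s_j):
  r[X_1,X_1] = 1 (diagonal).
  r[X_1,X_2] = -0.75 / (2.3452 · 1.8708) = -0.75 / 4.3875 = -0.1709
  r[X_2,X_2] = 1 (diagonal).

R is symmetric with unit diagonal. Assembling:

R = [[1, -0.1709],
 [-0.1709, 1]]


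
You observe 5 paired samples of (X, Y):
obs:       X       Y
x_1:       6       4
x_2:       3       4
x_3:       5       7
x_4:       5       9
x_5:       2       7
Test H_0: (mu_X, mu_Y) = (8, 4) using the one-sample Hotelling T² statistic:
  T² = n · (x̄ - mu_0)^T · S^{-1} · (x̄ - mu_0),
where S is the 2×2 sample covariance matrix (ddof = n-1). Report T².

Step 1 — sample mean vector:
  mean(X) = (6 + 3 + 5 + 5 + 2) / 5 = 21/5 = 4.2
  mean(Y) = (4 + 4 + 7 + 9 + 7) / 5 = 31/5 = 6.2
  x̄ = (4.2, 6.2),  deviation x̄ - mu_0 = (4.2, 6.2) - (8, 4) = (-3.8, 2.2).

Step 2 — sample covariance matrix, S[i,j] = (1/(n-1)) · Σ_k (x_{k,i} - mean_i) · (x_{k,j} - mean_j), divisor n-1 = 4:
  S[X,X] = ((1.8)·(1.8) + (-1.2)·(-1.2) + (0.8)·(0.8) + (0.8)·(0.8) + (-2.2)·(-2.2)) / 4 = 10.8/4 = 2.7
  S[X,Y] = ((1.8)·(-2.2) + (-1.2)·(-2.2) + (0.8)·(0.8) + (0.8)·(2.8) + (-2.2)·(0.8)) / 4 = -0.2/4 = -0.05
  S[Y,Y] = ((-2.2)·(-2.2) + (-2.2)·(-2.2) + (0.8)·(0.8) + (2.8)·(2.8) + (0.8)·(0.8)) / 4 = 18.8/4 = 4.7
  S = [[2.7, -0.05],
 [-0.05, 4.7]].

Step 3 — invert S. det(S) = 2.7·4.7 - (-0.05)² = 12.6875.
  S^{-1} = (1/det) · [[d, -b], [-b, a]] = [[0.3704, 0.0039],
 [0.0039, 0.2128]].

Step 4 — quadratic form (x̄ - mu_0)^T · S^{-1} · (x̄ - mu_0):
  S^{-1} · (x̄ - mu_0) = (-1.399, 0.4532),
  (x̄ - mu_0)^T · [...] = (-3.8)·(-1.399) + (2.2)·(0.4532) = 6.3133.

Step 5 — scale by n: T² = 5 · 6.3133 = 31.5665.

T² ≈ 31.5665


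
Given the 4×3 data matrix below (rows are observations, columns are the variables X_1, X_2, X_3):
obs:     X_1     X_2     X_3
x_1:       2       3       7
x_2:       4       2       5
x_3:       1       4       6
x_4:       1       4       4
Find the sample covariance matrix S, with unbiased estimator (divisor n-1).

Step 1 — column means:
  mean(X_1) = (2 + 4 + 1 + 1) / 4 = 8/4 = 2
  mean(X_2) = (3 + 2 + 4 + 4) / 4 = 13/4 = 3.25
  mean(X_3) = (7 + 5 + 6 + 4) / 4 = 22/4 = 5.5

Step 2 — sample covariance S[i,j] = (1/(n-1)) · Σ_k (x_{k,i} - mean_i) · (x_{k,j} - mean_j), with n-1 = 3.
  S[X_1,X_1] = ((0)·(0) + (2)·(2) + (-1)·(-1) + (-1)·(-1)) / 3 = 6/3 = 2
  S[X_1,X_2] = ((0)·(-0.25) + (2)·(-1.25) + (-1)·(0.75) + (-1)·(0.75)) / 3 = -4/3 = -1.3333
  S[X_1,X_3] = ((0)·(1.5) + (2)·(-0.5) + (-1)·(0.5) + (-1)·(-1.5)) / 3 = 0/3 = 0
  S[X_2,X_2] = ((-0.25)·(-0.25) + (-1.25)·(-1.25) + (0.75)·(0.75) + (0.75)·(0.75)) / 3 = 2.75/3 = 0.9167
  S[X_2,X_3] = ((-0.25)·(1.5) + (-1.25)·(-0.5) + (0.75)·(0.5) + (0.75)·(-1.5)) / 3 = -0.5/3 = -0.1667
  S[X_3,X_3] = ((1.5)·(1.5) + (-0.5)·(-0.5) + (0.5)·(0.5) + (-1.5)·(-1.5)) / 3 = 5/3 = 1.6667

S is symmetric (S[j,i] = S[i,j]). Assembling:

S = [[2, -1.3333, 0],
 [-1.3333, 0.9167, -0.1667],
 [0, -0.1667, 1.6667]]


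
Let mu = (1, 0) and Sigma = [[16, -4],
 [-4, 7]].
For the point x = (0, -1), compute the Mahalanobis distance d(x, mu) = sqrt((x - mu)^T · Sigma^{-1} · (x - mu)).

Step 1 — centre the observation: (x - mu) = (-1, -1).

Step 2 — invert Sigma. det(Sigma) = 16·7 - (-4)² = 96.
  Sigma^{-1} = (1/det) · [[d, -b], [-b, a]] = [[0.0729, 0.0417],
 [0.0417, 0.1667]].

Step 3 — form the quadratic (x - mu)^T · Sigma^{-1} · (x - mu):
  Sigma^{-1} · (x - mu) = (-0.1146, -0.2083).
  (x - mu)^T · [Sigma^{-1} · (x - mu)] = (-1)·(-0.1146) + (-1)·(-0.2083) = 0.3229.

Step 4 — take square root: d = √(0.3229) ≈ 0.5683.

d(x, mu) = √(0.3229) ≈ 0.5683


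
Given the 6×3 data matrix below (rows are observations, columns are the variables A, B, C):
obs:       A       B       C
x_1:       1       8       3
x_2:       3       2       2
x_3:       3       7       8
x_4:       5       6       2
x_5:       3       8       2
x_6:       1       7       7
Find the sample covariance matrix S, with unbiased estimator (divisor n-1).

Step 1 — column means:
  mean(A) = (1 + 3 + 3 + 5 + 3 + 1) / 6 = 16/6 = 2.6667
  mean(B) = (8 + 2 + 7 + 6 + 8 + 7) / 6 = 38/6 = 6.3333
  mean(C) = (3 + 2 + 8 + 2 + 2 + 7) / 6 = 24/6 = 4

Step 2 — sample covariance S[i,j] = (1/(n-1)) · Σ_k (x_{k,i} - mean_i) · (x_{k,j} - mean_j), with n-1 = 5.
  S[A,A] = ((-1.6667)·(-1.6667) + (0.3333)·(0.3333) + (0.3333)·(0.3333) + (2.3333)·(2.3333) + (0.3333)·(0.3333) + (-1.6667)·(-1.6667)) / 5 = 11.3333/5 = 2.2667
  S[A,B] = ((-1.6667)·(1.6667) + (0.3333)·(-4.3333) + (0.3333)·(0.6667) + (2.3333)·(-0.3333) + (0.3333)·(1.6667) + (-1.6667)·(0.6667)) / 5 = -5.3333/5 = -1.0667
  S[A,C] = ((-1.6667)·(-1) + (0.3333)·(-2) + (0.3333)·(4) + (2.3333)·(-2) + (0.3333)·(-2) + (-1.6667)·(3)) / 5 = -8/5 = -1.6
  S[B,B] = ((1.6667)·(1.6667) + (-4.3333)·(-4.3333) + (0.6667)·(0.6667) + (-0.3333)·(-0.3333) + (1.6667)·(1.6667) + (0.6667)·(0.6667)) / 5 = 25.3333/5 = 5.0667
  S[B,C] = ((1.6667)·(-1) + (-4.3333)·(-2) + (0.6667)·(4) + (-0.3333)·(-2) + (1.6667)·(-2) + (0.6667)·(3)) / 5 = 9/5 = 1.8
  S[C,C] = ((-1)·(-1) + (-2)·(-2) + (4)·(4) + (-2)·(-2) + (-2)·(-2) + (3)·(3)) / 5 = 38/5 = 7.6

S is symmetric (S[j,i] = S[i,j]). Assembling:

S = [[2.2667, -1.0667, -1.6],
 [-1.0667, 5.0667, 1.8],
 [-1.6, 1.8, 7.6]]


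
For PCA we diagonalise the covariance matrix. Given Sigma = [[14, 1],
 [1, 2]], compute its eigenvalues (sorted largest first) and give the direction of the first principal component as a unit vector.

Step 1 — characteristic polynomial of 2×2 Sigma:
  det(Sigma - λI) = λ² - trace · λ + det = 0.
  trace = 14 + 2 = 16, det = 14·2 - (1)² = 27.
Step 2 — discriminant:
  Δ = trace² - 4·det = 256 - 108 = 148.
Step 3 — eigenvalues:
  λ = (trace ± √Δ)/2 = (16 ± 12.1655)/2,
  λ_1 = 14.0828,  λ_2 = 1.9172.

Step 4 — unit eigenvector for λ_1: solve (Sigma - λ_1 I)v = 0. First row:
  (14 - 14.0828)·v_x + (1)·v_y = 0, i.e. (-0.0828)·v_x + (1)·v_y = 0,
  so v ∝ (b, λ_1 - a) = (1, 0.0828) = u.
  ||u|| = √((1)² + (0.0828)²) = √(1.0068) ≈ 1.0034,
  v_1 = u/||u|| ≈ (0.9966, 0.0825) (||v_1|| = 1).

λ_1 = 14.0828,  λ_2 = 1.9172;  v_1 ≈ (0.9966, 0.0825)


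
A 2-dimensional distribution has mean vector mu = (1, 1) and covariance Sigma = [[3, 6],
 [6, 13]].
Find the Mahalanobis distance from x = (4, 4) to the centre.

Step 1 — centre the observation: (x - mu) = (3, 3).

Step 2 — invert Sigma. det(Sigma) = 3·13 - (6)² = 3.
  Sigma^{-1} = (1/det) · [[d, -b], [-b, a]] = [[4.3333, -2],
 [-2, 1]].

Step 3 — form the quadratic (x - mu)^T · Sigma^{-1} · (x - mu):
  Sigma^{-1} · (x - mu) = (7, -3).
  (x - mu)^T · [Sigma^{-1} · (x - mu)] = (3)·(7) + (3)·(-3) = 12.

Step 4 — take square root: d = √(12) ≈ 3.4641.

d(x, mu) = √(12) ≈ 3.4641


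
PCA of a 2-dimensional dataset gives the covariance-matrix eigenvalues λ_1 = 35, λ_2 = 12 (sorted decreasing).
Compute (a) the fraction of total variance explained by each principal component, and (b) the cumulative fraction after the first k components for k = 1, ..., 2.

Step 1 — total variance = trace(Sigma) = Σ λ_i = 35 + 12 = 47.

Step 2 — fraction explained by component i = λ_i / Σ λ:
  PC1: 35/47 = 0.7447
  PC2: 12/47 = 0.2553

Step 3 — cumulative fraction after k components = (λ_1 + ... + λ_k) / Σ λ:
  k = 1: 35/47 = 0.7447
  k = 2: (35 + 12)/47 = 47/47 = 1

Summary (fraction, with percent):

explained: PC1 0.7447 (74.47%), PC2 0.2553 (25.53%);  cumulative: 0.7447, 1


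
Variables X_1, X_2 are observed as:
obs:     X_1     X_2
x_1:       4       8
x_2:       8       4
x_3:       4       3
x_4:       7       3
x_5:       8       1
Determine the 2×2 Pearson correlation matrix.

Step 1 — column means:
  mean(X_1) = (4 + 8 + 4 + 7 + 8) / 5 = 31/5 = 6.2
  mean(X_2) = (8 + 4 + 3 + 3 + 1) / 5 = 19/5 = 3.8

Step 2 — sample variances and covariances s[i,j] = (1/(n-1)) · Σ_k (x_{k,i} - mean_i) · (x_{k,j} - mean_j), with n-1 = 4:
  s[X_1,X_1] = ((-2.2)·(-2.2) + (1.8)·(1.8) + (-2.2)·(-2.2) + (0.8)·(0.8) + (1.8)·(1.8)) / 4 = 16.8/4 = 4.2
  s[X_1,X_2] = ((-2.2)·(4.2) + (1.8)·(0.2) + (-2.2)·(-0.8) + (0.8)·(-0.8) + (1.8)·(-2.8)) / 4 = -12.8/4 = -3.2
  s[X_2,X_2] = ((4.2)·(4.2) + (0.2)·(0.2) + (-0.8)·(-0.8) + (-0.8)·(-0.8) + (-2.8)·(-2.8)) / 4 = 26.8/4 = 6.7
  Sample standard deviations s_i = √(s[i,i]):
  s(X_1) = √(4.2) = 2.0494
  s(X_2) = √(6.7) = 2.5884

Step 3 — r_{ij} = s_{ij} / (s_i · s_j):
  r[X_1,X_1] = 1 (diagonal).
  r[X_1,X_2] = -3.2 / (2.0494 · 2.5884) = -3.2 / 5.3047 = -0.6032
  r[X_2,X_2] = 1 (diagonal).

R is symmetric with unit diagonal. Assembling:

R = [[1, -0.6032],
 [-0.6032, 1]]


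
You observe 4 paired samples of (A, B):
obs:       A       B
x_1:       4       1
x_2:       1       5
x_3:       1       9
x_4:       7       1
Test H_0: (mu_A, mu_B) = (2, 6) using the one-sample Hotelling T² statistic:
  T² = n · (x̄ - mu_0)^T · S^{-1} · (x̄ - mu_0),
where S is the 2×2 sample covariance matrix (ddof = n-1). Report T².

Step 1 — sample mean vector:
  mean(A) = (4 + 1 + 1 + 7) / 4 = 13/4 = 3.25
  mean(B) = (1 + 5 + 9 + 1) / 4 = 16/4 = 4
  x̄ = (3.25, 4),  deviation x̄ - mu_0 = (3.25, 4) - (2, 6) = (1.25, -2).

Step 2 — sample covariance matrix, S[i,j] = (1/(n-1)) · Σ_k (x_{k,i} - mean_i) · (x_{k,j} - mean_j), divisor n-1 = 3:
  S[A,A] = ((0.75)·(0.75) + (-2.25)·(-2.25) + (-2.25)·(-2.25) + (3.75)·(3.75)) / 3 = 24.75/3 = 8.25
  S[A,B] = ((0.75)·(-3) + (-2.25)·(1) + (-2.25)·(5) + (3.75)·(-3)) / 3 = -27/3 = -9
  S[B,B] = ((-3)·(-3) + (1)·(1) + (5)·(5) + (-3)·(-3)) / 3 = 44/3 = 14.6667
  S = [[8.25, -9],
 [-9, 14.6667]].

Step 3 — invert S. det(S) = 8.25·14.6667 - (-9)² = 40.
  S^{-1} = (1/det) · [[d, -b], [-b, a]] = [[0.3667, 0.225],
 [0.225, 0.2062]].

Step 4 — quadratic form (x̄ - mu_0)^T · S^{-1} · (x̄ - mu_0):
  S^{-1} · (x̄ - mu_0) = (0.0083, -0.1312),
  (x̄ - mu_0)^T · [...] = (1.25)·(0.0083) + (-2)·(-0.1312) = 0.2729.

Step 5 — scale by n: T² = 4 · 0.2729 = 1.0917.

T² ≈ 1.0917


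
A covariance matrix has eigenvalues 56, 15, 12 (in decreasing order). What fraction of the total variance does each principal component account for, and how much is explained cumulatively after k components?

Step 1 — total variance = trace(Sigma) = Σ λ_i = 56 + 15 + 12 = 83.

Step 2 — fraction explained by component i = λ_i / Σ λ:
  PC1: 56/83 = 0.6747
  PC2: 15/83 = 0.1807
  PC3: 12/83 = 0.1446

Step 3 — cumulative fraction after k components = (λ_1 + ... + λ_k) / Σ λ:
  k = 1: 56/83 = 0.6747
  k = 2: (56 + 15)/83 = 71/83 = 0.8554
  k = 3: (56 + 15 + 12)/83 = 83/83 = 1

Summary (fraction, with percent):

explained: PC1 0.6747 (67.47%), PC2 0.1807 (18.07%), PC3 0.1446 (14.46%);  cumulative: 0.6747, 0.8554, 1


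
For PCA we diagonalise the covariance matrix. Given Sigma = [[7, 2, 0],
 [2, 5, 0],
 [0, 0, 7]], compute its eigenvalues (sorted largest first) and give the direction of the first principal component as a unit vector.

Step 1 — characteristic polynomial p(λ) = det(λI - Sigma) = λ³ - tr·λ² + c_1·λ - det, where tr = trace, c_1 = sum of the principal 2×2 minors, det = det(Sigma):
  tr = 7 + 5 + 7 = 19,
  c_1 = (7·5 - (2)²) + (7·7 - (0)²) + (5·7 - (0)²) = 31 + 49 + 35 = 115,
  det = 7·(5·7 - (0)²) - (2)·((2)·7 - (0)·(0)) + (0)·((2)·(0) - 5·(0)) = 7·(35) - (2)·(14) + (0)·(0) = 217.
  So p(λ) = λ³ - 19λ² + 115λ - 217.
Step 2 — look for an integer root (rational root theorem: any rational root is an integer divisor of 217). Testing λ = 7:
  p(7) = 343 - 931 + 805 - 217 = 0  ✓
  Dividing out (λ - 7): p(λ) = (λ - 7)(λ² - 12λ + 31).
Step 3 — remaining eigenvalues from the quadratic λ² - 12λ + 31 = 0:
  Δ = 12² - 4·31 = 144 - 124 = 20,  λ = (12 ± √20)/2 = (12 ± 4.4721)/2 ≈ 8.2361 or 3.7639.
  Sorted: λ_1 = 8.2361,  λ_2 = 7,  λ_3 = 3.7639  (check: sum = 19 = tr ✓).

Step 4 — unit eigenvector for λ_1 ≈ 8.2361: v spans the null space of (Sigma - λ_1 I), whose rows are
  r_1 = (-1.2361, 2, 0),  r_2 = (2, -3.2361, 0),  r_3 = (0, 0, -1.2361).
  v is orthogonal to every row, so take v ∝ r_1 × r_3 = ((2)·(-1.2361) - (0)·(0), (0)·(0) - (-1.2361)·(-1.2361), (-1.2361)·(0) - (2)·(0)) ≈ (-2.4721, -1.5279, 0).
  Rescale (multiply by -1 so the first nonzero entry is positive): u = (2.4721, 1.5279, 0).
  ||u|| = √((2.4721)² + (1.5279)² + (0)²) = √(8.4458) ≈ 2.9062,  v_1 = u/||u|| ≈ (0.8507, 0.5257, 0) (||v_1|| = 1).

λ_1 = 8.2361,  λ_2 = 7,  λ_3 = 3.7639;  v_1 ≈ (0.8507, 0.5257, 0)


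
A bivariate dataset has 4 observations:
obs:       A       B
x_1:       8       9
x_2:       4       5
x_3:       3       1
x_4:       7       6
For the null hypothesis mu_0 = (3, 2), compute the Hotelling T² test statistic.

Step 1 — sample mean vector:
  mean(A) = (8 + 4 + 3 + 7) / 4 = 22/4 = 5.5
  mean(B) = (9 + 5 + 1 + 6) / 4 = 21/4 = 5.25
  x̄ = (5.5, 5.25),  deviation x̄ - mu_0 = (5.5, 5.25) - (3, 2) = (2.5, 3.25).

Step 2 — sample covariance matrix, S[i,j] = (1/(n-1)) · Σ_k (x_{k,i} - mean_i) · (x_{k,j} - mean_j), divisor n-1 = 3:
  S[A,A] = ((2.5)·(2.5) + (-1.5)·(-1.5) + (-2.5)·(-2.5) + (1.5)·(1.5)) / 3 = 17/3 = 5.6667
  S[A,B] = ((2.5)·(3.75) + (-1.5)·(-0.25) + (-2.5)·(-4.25) + (1.5)·(0.75)) / 3 = 21.5/3 = 7.1667
  S[B,B] = ((3.75)·(3.75) + (-0.25)·(-0.25) + (-4.25)·(-4.25) + (0.75)·(0.75)) / 3 = 32.75/3 = 10.9167
  S = [[5.6667, 7.1667],
 [7.1667, 10.9167]].

Step 3 — invert S. det(S) = 5.6667·10.9167 - (7.1667)² = 10.5.
  S^{-1} = (1/det) · [[d, -b], [-b, a]] = [[1.0397, -0.6825],
 [-0.6825, 0.5397]].

Step 4 — quadratic form (x̄ - mu_0)^T · S^{-1} · (x̄ - mu_0):
  S^{-1} · (x̄ - mu_0) = (0.381, 0.0476),
  (x̄ - mu_0)^T · [...] = (2.5)·(0.381) + (3.25)·(0.0476) = 1.1071.

Step 5 — scale by n: T² = 4 · 1.1071 = 4.4286.

T² ≈ 4.4286


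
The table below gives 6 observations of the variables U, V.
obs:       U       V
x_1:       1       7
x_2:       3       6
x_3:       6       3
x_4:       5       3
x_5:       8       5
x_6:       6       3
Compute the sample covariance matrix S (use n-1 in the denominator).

Step 1 — column means:
  mean(U) = (1 + 3 + 6 + 5 + 8 + 6) / 6 = 29/6 = 4.8333
  mean(V) = (7 + 6 + 3 + 3 + 5 + 3) / 6 = 27/6 = 4.5

Step 2 — sample covariance S[i,j] = (1/(n-1)) · Σ_k (x_{k,i} - mean_i) · (x_{k,j} - mean_j), with n-1 = 5.
  S[U,U] = ((-3.8333)·(-3.8333) + (-1.8333)·(-1.8333) + (1.1667)·(1.1667) + (0.1667)·(0.1667) + (3.1667)·(3.1667) + (1.1667)·(1.1667)) / 5 = 30.8333/5 = 6.1667
  S[U,V] = ((-3.8333)·(2.5) + (-1.8333)·(1.5) + (1.1667)·(-1.5) + (0.1667)·(-1.5) + (3.1667)·(0.5) + (1.1667)·(-1.5)) / 5 = -14.5/5 = -2.9
  S[V,V] = ((2.5)·(2.5) + (1.5)·(1.5) + (-1.5)·(-1.5) + (-1.5)·(-1.5) + (0.5)·(0.5) + (-1.5)·(-1.5)) / 5 = 15.5/5 = 3.1

S is symmetric (S[j,i] = S[i,j]). Assembling:

S = [[6.1667, -2.9],
 [-2.9, 3.1]]


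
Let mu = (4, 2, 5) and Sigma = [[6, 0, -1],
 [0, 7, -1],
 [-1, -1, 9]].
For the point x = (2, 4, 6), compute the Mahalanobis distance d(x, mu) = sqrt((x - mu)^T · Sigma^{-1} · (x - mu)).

Step 1 — centre the observation: (x - mu) = (-2, 2, 1).

Step 2 — invert Sigma (cofactor / det for 3×3, or solve directly):
  Sigma^{-1} = [[0.1699, 0.0027, 0.0192],
 [0.0027, 0.1452, 0.0164],
 [0.0192, 0.0164, 0.1151]].

Step 3 — form the quadratic (x - mu)^T · Sigma^{-1} · (x - mu):
  Sigma^{-1} · (x - mu) = (-0.3151, 0.3014, 0.1096).
  (x - mu)^T · [Sigma^{-1} · (x - mu)] = (-2)·(-0.3151) + (2)·(0.3014) + (1)·(0.1096) = 1.3425.

Step 4 — take square root: d = √(1.3425) ≈ 1.1586.

d(x, mu) = √(1.3425) ≈ 1.1586


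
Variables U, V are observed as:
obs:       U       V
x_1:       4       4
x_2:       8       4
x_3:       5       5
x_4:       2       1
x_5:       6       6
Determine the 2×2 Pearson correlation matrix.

Step 1 — column means:
  mean(U) = (4 + 8 + 5 + 2 + 6) / 5 = 25/5 = 5
  mean(V) = (4 + 4 + 5 + 1 + 6) / 5 = 20/5 = 4

Step 2 — sample variances and covariances s[i,j] = (1/(n-1)) · Σ_k (x_{k,i} - mean_i) · (x_{k,j} - mean_j), with n-1 = 4:
  s[U,U] = ((-1)·(-1) + (3)·(3) + (0)·(0) + (-3)·(-3) + (1)·(1)) / 4 = 20/4 = 5
  s[U,V] = ((-1)·(0) + (3)·(0) + (0)·(1) + (-3)·(-3) + (1)·(2)) / 4 = 11/4 = 2.75
  s[V,V] = ((0)·(0) + (0)·(0) + (1)·(1) + (-3)·(-3) + (2)·(2)) / 4 = 14/4 = 3.5
  Sample standard deviations s_i = √(s[i,i]):
  s(U) = √(5) = 2.2361
  s(V) = √(3.5) = 1.8708

Step 3 — r_{ij} = s_{ij} / (s_i · s_j):
  r[U,U] = 1 (diagonal).
  r[U,V] = 2.75 / (2.2361 · 1.8708) = 2.75 / 4.1833 = 0.6574
  r[V,V] = 1 (diagonal).

R is symmetric with unit diagonal. Assembling:

R = [[1, 0.6574],
 [0.6574, 1]]


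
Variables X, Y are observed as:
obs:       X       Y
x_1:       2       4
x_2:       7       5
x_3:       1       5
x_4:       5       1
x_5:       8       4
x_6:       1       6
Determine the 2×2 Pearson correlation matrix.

Step 1 — column means:
  mean(X) = (2 + 7 + 1 + 5 + 8 + 1) / 6 = 24/6 = 4
  mean(Y) = (4 + 5 + 5 + 1 + 4 + 6) / 6 = 25/6 = 4.1667

Step 2 — sample variances and covariances s[i,j] = (1/(n-1)) · Σ_k (x_{k,i} - mean_i) · (x_{k,j} - mean_j), with n-1 = 5:
  s[X,X] = ((-2)·(-2) + (3)·(3) + (-3)·(-3) + (1)·(1) + (4)·(4) + (-3)·(-3)) / 5 = 48/5 = 9.6
  s[X,Y] = ((-2)·(-0.1667) + (3)·(0.8333) + (-3)·(0.8333) + (1)·(-3.1667) + (4)·(-0.1667) + (-3)·(1.8333)) / 5 = -9/5 = -1.8
  s[Y,Y] = ((-0.1667)·(-0.1667) + (0.8333)·(0.8333) + (0.8333)·(0.8333) + (-3.1667)·(-3.1667) + (-0.1667)·(-0.1667) + (1.8333)·(1.8333)) / 5 = 14.8333/5 = 2.9667
  Sample standard deviations s_i = √(s[i,i]):
  s(X) = √(9.6) = 3.0984
  s(Y) = √(2.9667) = 1.7224

Step 3 — r_{ij} = s_{ij} / (s_i · s_j):
  r[X,X] = 1 (diagonal).
  r[X,Y] = -1.8 / (3.0984 · 1.7224) = -1.8 / 5.3367 = -0.3373
  r[Y,Y] = 1 (diagonal).

R is symmetric with unit diagonal. Assembling:

R = [[1, -0.3373],
 [-0.3373, 1]]


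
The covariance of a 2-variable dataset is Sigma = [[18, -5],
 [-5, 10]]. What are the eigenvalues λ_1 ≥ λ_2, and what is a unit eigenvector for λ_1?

Step 1 — characteristic polynomial of 2×2 Sigma:
  det(Sigma - λI) = λ² - trace · λ + det = 0.
  trace = 18 + 10 = 28, det = 18·10 - (-5)² = 155.
Step 2 — discriminant:
  Δ = trace² - 4·det = 784 - 620 = 164.
Step 3 — eigenvalues:
  λ = (trace ± √Δ)/2 = (28 ± 12.8062)/2,
  λ_1 = 20.4031,  λ_2 = 7.5969.

Step 4 — unit eigenvector for λ_1: solve (Sigma - λ_1 I)v = 0. First row:
  (18 - 20.4031)·v_x + (-5)·v_y = 0, i.e. (-2.4031)·v_x + (-5)·v_y = 0,
  so v ∝ (b, λ_1 - a) = (-5, 2.4031); multiply by -1 so the first entry is positive: u = (5, -2.4031).
  ||u|| = √((5)² + (-2.4031)²) = √(30.775) ≈ 5.5475,
  v_1 = u/||u|| ≈ (0.9013, -0.4332) (||v_1|| = 1).

λ_1 = 20.4031,  λ_2 = 7.5969;  v_1 ≈ (0.9013, -0.4332)


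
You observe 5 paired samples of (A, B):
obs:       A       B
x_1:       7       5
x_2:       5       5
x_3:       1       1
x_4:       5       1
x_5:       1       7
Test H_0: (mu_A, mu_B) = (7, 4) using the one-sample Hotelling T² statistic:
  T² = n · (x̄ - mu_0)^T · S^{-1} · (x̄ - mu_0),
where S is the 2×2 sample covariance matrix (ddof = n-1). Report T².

Step 1 — sample mean vector:
  mean(A) = (7 + 5 + 1 + 5 + 1) / 5 = 19/5 = 3.8
  mean(B) = (5 + 5 + 1 + 1 + 7) / 5 = 19/5 = 3.8
  x̄ = (3.8, 3.8),  deviation x̄ - mu_0 = (3.8, 3.8) - (7, 4) = (-3.2, -0.2).

Step 2 — sample covariance matrix, S[i,j] = (1/(n-1)) · Σ_k (x_{k,i} - mean_i) · (x_{k,j} - mean_j), divisor n-1 = 4:
  S[A,A] = ((3.2)·(3.2) + (1.2)·(1.2) + (-2.8)·(-2.8) + (1.2)·(1.2) + (-2.8)·(-2.8)) / 4 = 28.8/4 = 7.2
  S[A,B] = ((3.2)·(1.2) + (1.2)·(1.2) + (-2.8)·(-2.8) + (1.2)·(-2.8) + (-2.8)·(3.2)) / 4 = 0.8/4 = 0.2
  S[B,B] = ((1.2)·(1.2) + (1.2)·(1.2) + (-2.8)·(-2.8) + (-2.8)·(-2.8) + (3.2)·(3.2)) / 4 = 28.8/4 = 7.2
  S = [[7.2, 0.2],
 [0.2, 7.2]].

Step 3 — invert S. det(S) = 7.2·7.2 - (0.2)² = 51.8.
  S^{-1} = (1/det) · [[d, -b], [-b, a]] = [[0.139, -0.0039],
 [-0.0039, 0.139]].

Step 4 — quadratic form (x̄ - mu_0)^T · S^{-1} · (x̄ - mu_0):
  S^{-1} · (x̄ - mu_0) = (-0.444, -0.0154),
  (x̄ - mu_0)^T · [...] = (-3.2)·(-0.444) + (-0.2)·(-0.0154) = 1.4239.

Step 5 — scale by n: T² = 5 · 1.4239 = 7.1197.

T² ≈ 7.1197


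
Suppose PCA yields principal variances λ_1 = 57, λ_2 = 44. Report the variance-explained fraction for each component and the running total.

Step 1 — total variance = trace(Sigma) = Σ λ_i = 57 + 44 = 101.

Step 2 — fraction explained by component i = λ_i / Σ λ:
  PC1: 57/101 = 0.5644
  PC2: 44/101 = 0.4356

Step 3 — cumulative fraction after k components = (λ_1 + ... + λ_k) / Σ λ:
  k = 1: 57/101 = 0.5644
  k = 2: (57 + 44)/101 = 101/101 = 1

Summary (fraction, with percent):

explained: PC1 0.5644 (56.44%), PC2 0.4356 (43.56%);  cumulative: 0.5644, 1


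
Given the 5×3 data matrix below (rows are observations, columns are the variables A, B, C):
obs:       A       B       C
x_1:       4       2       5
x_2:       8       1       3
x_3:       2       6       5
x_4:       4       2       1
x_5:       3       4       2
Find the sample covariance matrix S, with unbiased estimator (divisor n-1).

Step 1 — column means:
  mean(A) = (4 + 8 + 2 + 4 + 3) / 5 = 21/5 = 4.2
  mean(B) = (2 + 1 + 6 + 2 + 4) / 5 = 15/5 = 3
  mean(C) = (5 + 3 + 5 + 1 + 2) / 5 = 16/5 = 3.2

Step 2 — sample covariance S[i,j] = (1/(n-1)) · Σ_k (x_{k,i} - mean_i) · (x_{k,j} - mean_j), with n-1 = 4.
  S[A,A] = ((-0.2)·(-0.2) + (3.8)·(3.8) + (-2.2)·(-2.2) + (-0.2)·(-0.2) + (-1.2)·(-1.2)) / 4 = 20.8/4 = 5.2
  S[A,B] = ((-0.2)·(-1) + (3.8)·(-2) + (-2.2)·(3) + (-0.2)·(-1) + (-1.2)·(1)) / 4 = -15/4 = -3.75
  S[A,C] = ((-0.2)·(1.8) + (3.8)·(-0.2) + (-2.2)·(1.8) + (-0.2)·(-2.2) + (-1.2)·(-1.2)) / 4 = -3.2/4 = -0.8
  S[B,B] = ((-1)·(-1) + (-2)·(-2) + (3)·(3) + (-1)·(-1) + (1)·(1)) / 4 = 16/4 = 4
  S[B,C] = ((-1)·(1.8) + (-2)·(-0.2) + (3)·(1.8) + (-1)·(-2.2) + (1)·(-1.2)) / 4 = 5/4 = 1.25
  S[C,C] = ((1.8)·(1.8) + (-0.2)·(-0.2) + (1.8)·(1.8) + (-2.2)·(-2.2) + (-1.2)·(-1.2)) / 4 = 12.8/4 = 3.2

S is symmetric (S[j,i] = S[i,j]). Assembling:

S = [[5.2, -3.75, -0.8],
 [-3.75, 4, 1.25],
 [-0.8, 1.25, 3.2]]


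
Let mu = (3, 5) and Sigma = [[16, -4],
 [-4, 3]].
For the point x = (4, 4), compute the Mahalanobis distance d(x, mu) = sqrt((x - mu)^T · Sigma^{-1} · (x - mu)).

Step 1 — centre the observation: (x - mu) = (1, -1).

Step 2 — invert Sigma. det(Sigma) = 16·3 - (-4)² = 32.
  Sigma^{-1} = (1/det) · [[d, -b], [-b, a]] = [[0.0938, 0.125],
 [0.125, 0.5]].

Step 3 — form the quadratic (x - mu)^T · Sigma^{-1} · (x - mu):
  Sigma^{-1} · (x - mu) = (-0.0312, -0.375).
  (x - mu)^T · [Sigma^{-1} · (x - mu)] = (1)·(-0.0312) + (-1)·(-0.375) = 0.3438.

Step 4 — take square root: d = √(0.3438) ≈ 0.5863.

d(x, mu) = √(0.3438) ≈ 0.5863


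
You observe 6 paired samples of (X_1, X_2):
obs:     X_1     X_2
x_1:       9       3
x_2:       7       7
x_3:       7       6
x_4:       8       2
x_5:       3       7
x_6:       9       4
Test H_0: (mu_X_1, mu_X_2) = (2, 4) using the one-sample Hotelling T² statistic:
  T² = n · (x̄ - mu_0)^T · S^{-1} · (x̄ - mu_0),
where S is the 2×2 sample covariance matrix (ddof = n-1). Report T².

Step 1 — sample mean vector:
  mean(X_1) = (9 + 7 + 7 + 8 + 3 + 9) / 6 = 43/6 = 7.1667
  mean(X_2) = (3 + 7 + 6 + 2 + 7 + 4) / 6 = 29/6 = 4.8333
  x̄ = (7.1667, 4.8333),  deviation x̄ - mu_0 = (7.1667, 4.8333) - (2, 4) = (5.1667, 0.8333).

Step 2 — sample covariance matrix, S[i,j] = (1/(n-1)) · Σ_k (x_{k,i} - mean_i) · (x_{k,j} - mean_j), divisor n-1 = 5:
  S[X_1,X_1] = ((1.8333)·(1.8333) + (-0.1667)·(-0.1667) + (-0.1667)·(-0.1667) + (0.8333)·(0.8333) + (-4.1667)·(-4.1667) + (1.8333)·(1.8333)) / 5 = 24.8333/5 = 4.9667
  S[X_1,X_2] = ((1.8333)·(-1.8333) + (-0.1667)·(2.1667) + (-0.1667)·(1.1667) + (0.8333)·(-2.8333) + (-4.1667)·(2.1667) + (1.8333)·(-0.8333)) / 5 = -16.8333/5 = -3.3667
  S[X_2,X_2] = ((-1.8333)·(-1.8333) + (2.1667)·(2.1667) + (1.1667)·(1.1667) + (-2.8333)·(-2.8333) + (2.1667)·(2.1667) + (-0.8333)·(-0.8333)) / 5 = 22.8333/5 = 4.5667
  S = [[4.9667, -3.3667],
 [-3.3667, 4.5667]].

Step 3 — invert S. det(S) = 4.9667·4.5667 - (-3.3667)² = 11.3467.
  S^{-1} = (1/det) · [[d, -b], [-b, a]] = [[0.4025, 0.2967],
 [0.2967, 0.4377]].

Step 4 — quadratic form (x̄ - mu_0)^T · S^{-1} · (x̄ - mu_0):
  S^{-1} · (x̄ - mu_0) = (2.3267, 1.8978),
  (x̄ - mu_0)^T · [...] = (5.1667)·(2.3267) + (0.8333)·(1.8978) = 13.6026.

Step 5 — scale by n: T² = 6 · 13.6026 = 81.6157.

T² ≈ 81.6157


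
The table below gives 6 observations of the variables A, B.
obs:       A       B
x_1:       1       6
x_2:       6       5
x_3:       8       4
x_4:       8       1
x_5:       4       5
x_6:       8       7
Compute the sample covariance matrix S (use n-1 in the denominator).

Step 1 — column means:
  mean(A) = (1 + 6 + 8 + 8 + 4 + 8) / 6 = 35/6 = 5.8333
  mean(B) = (6 + 5 + 4 + 1 + 5 + 7) / 6 = 28/6 = 4.6667

Step 2 — sample covariance S[i,j] = (1/(n-1)) · Σ_k (x_{k,i} - mean_i) · (x_{k,j} - mean_j), with n-1 = 5.
  S[A,A] = ((-4.8333)·(-4.8333) + (0.1667)·(0.1667) + (2.1667)·(2.1667) + (2.1667)·(2.1667) + (-1.8333)·(-1.8333) + (2.1667)·(2.1667)) / 5 = 40.8333/5 = 8.1667
  S[A,B] = ((-4.8333)·(1.3333) + (0.1667)·(0.3333) + (2.1667)·(-0.6667) + (2.1667)·(-3.6667) + (-1.8333)·(0.3333) + (2.1667)·(2.3333)) / 5 = -11.3333/5 = -2.2667
  S[B,B] = ((1.3333)·(1.3333) + (0.3333)·(0.3333) + (-0.6667)·(-0.6667) + (-3.6667)·(-3.6667) + (0.3333)·(0.3333) + (2.3333)·(2.3333)) / 5 = 21.3333/5 = 4.2667

S is symmetric (S[j,i] = S[i,j]). Assembling:

S = [[8.1667, -2.2667],
 [-2.2667, 4.2667]]


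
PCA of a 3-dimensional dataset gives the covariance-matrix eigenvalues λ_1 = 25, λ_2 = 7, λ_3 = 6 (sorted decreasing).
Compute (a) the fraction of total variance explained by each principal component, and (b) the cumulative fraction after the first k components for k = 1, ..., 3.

Step 1 — total variance = trace(Sigma) = Σ λ_i = 25 + 7 + 6 = 38.

Step 2 — fraction explained by component i = λ_i / Σ λ:
  PC1: 25/38 = 0.6579
  PC2: 7/38 = 0.1842
  PC3: 6/38 = 0.1579

Step 3 — cumulative fraction after k components = (λ_1 + ... + λ_k) / Σ λ:
  k = 1: 25/38 = 0.6579
  k = 2: (25 + 7)/38 = 32/38 = 0.8421
  k = 3: (25 + 7 + 6)/38 = 38/38 = 1

Summary (fraction, with percent):

explained: PC1 0.6579 (65.79%), PC2 0.1842 (18.42%), PC3 0.1579 (15.79%);  cumulative: 0.6579, 0.8421, 1


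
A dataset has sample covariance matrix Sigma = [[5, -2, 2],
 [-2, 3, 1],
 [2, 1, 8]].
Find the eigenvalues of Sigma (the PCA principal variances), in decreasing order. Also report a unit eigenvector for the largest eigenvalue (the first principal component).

Step 1 — characteristic polynomial p(λ) = det(λI - Sigma) = λ³ - tr·λ² + c_1·λ - det, where tr = trace, c_1 = sum of the principal 2×2 minors, det = det(Sigma):
  tr = 5 + 3 + 8 = 16,
  c_1 = (5·3 - (-2)²) + (5·8 - (2)²) + (3·8 - (1)²) = 11 + 36 + 23 = 70,
  det = 5·(3·8 - (1)²) - (-2)·((-2)·8 - (1)·(2)) + (2)·((-2)·(1) - 3·(2)) = 5·(23) - (-2)·(-18) + (2)·(-8) = 63.
  So p(λ) = λ³ - 16λ² + 70λ - 63.
Step 2 — look for an integer root (rational root theorem: any rational root is an integer divisor of 63). Testing λ = 9:
  p(9) = 729 - 1296 + 630 - 63 = 0  ✓
  Dividing out (λ - 9): p(λ) = (λ - 9)(λ² - 7λ + 7).
Step 3 — remaining eigenvalues from the quadratic λ² - 7λ + 7 = 0:
  Δ = 7² - 4·7 = 49 - 28 = 21,  λ = (7 ± √21)/2 = (7 ± 4.5826)/2 ≈ 5.7913 or 1.2087.
  Sorted: λ_1 = 9,  λ_2 = 5.7913,  λ_3 = 1.2087  (check: sum = 16 = tr ✓).

Step 4 — unit eigenvector for λ_1 = 9: v spans the null space of (Sigma - λ_1 I), whose rows are
  r_1 = (-4, -2, 2),  r_2 = (-2, -6, 1),  r_3 = (2, 1, -1).
  v is orthogonal to every row, so take v ∝ r_1 × r_2 = ((-2)·(1) - (2)·(-6), (2)·(-2) - (-4)·(1), (-4)·(-6) - (-2)·(-2)) = (10, 0, 20).
  Rescale (divide by 10): u = (1, 0, 2).
  ||u|| = √((1)² + (0)² + (2)²) = √(5) ≈ 2.2361,  v_1 = u/||u|| ≈ (0.4472, 0, 0.8944) (||v_1|| = 1).

λ_1 = 9,  λ_2 = 5.7913,  λ_3 = 1.2087;  v_1 ≈ (0.4472, 0, 0.8944)


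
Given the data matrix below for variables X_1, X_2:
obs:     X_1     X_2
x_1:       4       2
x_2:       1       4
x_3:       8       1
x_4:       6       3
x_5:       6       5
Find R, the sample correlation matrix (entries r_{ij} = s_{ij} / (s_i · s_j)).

Step 1 — column means:
  mean(X_1) = (4 + 1 + 8 + 6 + 6) / 5 = 25/5 = 5
  mean(X_2) = (2 + 4 + 1 + 3 + 5) / 5 = 15/5 = 3

Step 2 — sample variances and covariances s[i,j] = (1/(n-1)) · Σ_k (x_{k,i} - mean_i) · (x_{k,j} - mean_j), with n-1 = 4:
  s[X_1,X_1] = ((-1)·(-1) + (-4)·(-4) + (3)·(3) + (1)·(1) + (1)·(1)) / 4 = 28/4 = 7
  s[X_1,X_2] = ((-1)·(-1) + (-4)·(1) + (3)·(-2) + (1)·(0) + (1)·(2)) / 4 = -7/4 = -1.75
  s[X_2,X_2] = ((-1)·(-1) + (1)·(1) + (-2)·(-2) + (0)·(0) + (2)·(2)) / 4 = 10/4 = 2.5
  Sample standard deviations s_i = √(s[i,i]):
  s(X_1) = √(7) = 2.6458
  s(X_2) = √(2.5) = 1.5811

Step 3 — r_{ij} = s_{ij} / (s_i · s_j):
  r[X_1,X_1] = 1 (diagonal).
  r[X_1,X_2] = -1.75 / (2.6458 · 1.5811) = -1.75 / 4.1833 = -0.4183
  r[X_2,X_2] = 1 (diagonal).

R is symmetric with unit diagonal. Assembling:

R = [[1, -0.4183],
 [-0.4183, 1]]


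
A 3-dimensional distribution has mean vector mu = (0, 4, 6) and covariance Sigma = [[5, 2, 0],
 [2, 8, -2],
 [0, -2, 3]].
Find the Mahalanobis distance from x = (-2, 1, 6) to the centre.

Step 1 — centre the observation: (x - mu) = (-2, -3, 0).

Step 2 — invert Sigma (cofactor / det for 3×3, or solve directly):
  Sigma^{-1} = [[0.2273, -0.0682, -0.0455],
 [-0.0682, 0.1705, 0.1136],
 [-0.0455, 0.1136, 0.4091]].

Step 3 — form the quadratic (x - mu)^T · Sigma^{-1} · (x - mu):
  Sigma^{-1} · (x - mu) = (-0.25, -0.375, -0.25).
  (x - mu)^T · [Sigma^{-1} · (x - mu)] = (-2)·(-0.25) + (-3)·(-0.375) + (0)·(-0.25) = 1.625.

Step 4 — take square root: d = √(1.625) ≈ 1.2748.

d(x, mu) = √(1.625) ≈ 1.2748


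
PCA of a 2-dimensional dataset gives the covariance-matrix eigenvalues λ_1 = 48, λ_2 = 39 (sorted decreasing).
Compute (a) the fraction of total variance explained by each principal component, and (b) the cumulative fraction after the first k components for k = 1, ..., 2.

Step 1 — total variance = trace(Sigma) = Σ λ_i = 48 + 39 = 87.

Step 2 — fraction explained by component i = λ_i / Σ λ:
  PC1: 48/87 = 0.5517
  PC2: 39/87 = 0.4483

Step 3 — cumulative fraction after k components = (λ_1 + ... + λ_k) / Σ λ:
  k = 1: 48/87 = 0.5517
  k = 2: (48 + 39)/87 = 87/87 = 1

Summary (fraction, with percent):

explained: PC1 0.5517 (55.17%), PC2 0.4483 (44.83%);  cumulative: 0.5517, 1


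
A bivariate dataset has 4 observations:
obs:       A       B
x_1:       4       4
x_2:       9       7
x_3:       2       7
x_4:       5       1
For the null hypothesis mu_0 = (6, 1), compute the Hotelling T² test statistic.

Step 1 — sample mean vector:
  mean(A) = (4 + 9 + 2 + 5) / 4 = 20/4 = 5
  mean(B) = (4 + 7 + 7 + 1) / 4 = 19/4 = 4.75
  x̄ = (5, 4.75),  deviation x̄ - mu_0 = (5, 4.75) - (6, 1) = (-1, 3.75).

Step 2 — sample covariance matrix, S[i,j] = (1/(n-1)) · Σ_k (x_{k,i} - mean_i) · (x_{k,j} - mean_j), divisor n-1 = 3:
  S[A,A] = ((-1)·(-1) + (4)·(4) + (-3)·(-3) + (0)·(0)) / 3 = 26/3 = 8.6667
  S[A,B] = ((-1)·(-0.75) + (4)·(2.25) + (-3)·(2.25) + (0)·(-3.75)) / 3 = 3/3 = 1
  S[B,B] = ((-0.75)·(-0.75) + (2.25)·(2.25) + (2.25)·(2.25) + (-3.75)·(-3.75)) / 3 = 24.75/3 = 8.25
  S = [[8.6667, 1],
 [1, 8.25]].

Step 3 — invert S. det(S) = 8.6667·8.25 - (1)² = 70.5.
  S^{-1} = (1/det) · [[d, -b], [-b, a]] = [[0.117, -0.0142],
 [-0.0142, 0.1229]].

Step 4 — quadratic form (x̄ - mu_0)^T · S^{-1} · (x̄ - mu_0):
  S^{-1} · (x̄ - mu_0) = (-0.1702, 0.4752),
  (x̄ - mu_0)^T · [...] = (-1)·(-0.1702) + (3.75)·(0.4752) = 1.9521.

Step 5 — scale by n: T² = 4 · 1.9521 = 7.8085.

T² ≈ 7.8085
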